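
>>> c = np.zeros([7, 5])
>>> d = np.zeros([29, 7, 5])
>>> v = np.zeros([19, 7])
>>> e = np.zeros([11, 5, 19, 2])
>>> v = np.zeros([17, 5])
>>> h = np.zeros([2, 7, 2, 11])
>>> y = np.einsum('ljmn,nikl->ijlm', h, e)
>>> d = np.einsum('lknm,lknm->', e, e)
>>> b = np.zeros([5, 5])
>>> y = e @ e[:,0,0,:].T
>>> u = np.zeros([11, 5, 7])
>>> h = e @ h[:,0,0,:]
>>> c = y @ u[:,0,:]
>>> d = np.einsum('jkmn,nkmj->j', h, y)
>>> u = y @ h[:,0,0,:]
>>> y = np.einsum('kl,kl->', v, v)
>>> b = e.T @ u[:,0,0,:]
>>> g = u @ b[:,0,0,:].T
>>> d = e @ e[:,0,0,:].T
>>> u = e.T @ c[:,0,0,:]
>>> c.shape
(11, 5, 19, 7)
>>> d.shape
(11, 5, 19, 11)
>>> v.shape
(17, 5)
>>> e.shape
(11, 5, 19, 2)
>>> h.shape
(11, 5, 19, 11)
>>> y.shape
()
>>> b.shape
(2, 19, 5, 11)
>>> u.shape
(2, 19, 5, 7)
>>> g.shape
(11, 5, 19, 2)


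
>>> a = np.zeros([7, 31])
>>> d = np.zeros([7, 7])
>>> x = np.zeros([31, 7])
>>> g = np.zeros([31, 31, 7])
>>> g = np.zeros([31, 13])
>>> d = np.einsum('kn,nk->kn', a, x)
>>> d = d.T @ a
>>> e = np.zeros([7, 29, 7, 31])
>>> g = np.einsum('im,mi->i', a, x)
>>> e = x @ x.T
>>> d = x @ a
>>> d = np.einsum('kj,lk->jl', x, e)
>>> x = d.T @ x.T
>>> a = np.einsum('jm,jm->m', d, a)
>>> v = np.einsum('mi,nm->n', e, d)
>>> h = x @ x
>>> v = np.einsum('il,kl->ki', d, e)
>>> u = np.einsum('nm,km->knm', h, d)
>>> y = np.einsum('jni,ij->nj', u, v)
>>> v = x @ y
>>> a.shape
(31,)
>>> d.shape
(7, 31)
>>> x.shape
(31, 31)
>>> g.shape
(7,)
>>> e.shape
(31, 31)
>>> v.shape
(31, 7)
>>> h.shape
(31, 31)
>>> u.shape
(7, 31, 31)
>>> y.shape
(31, 7)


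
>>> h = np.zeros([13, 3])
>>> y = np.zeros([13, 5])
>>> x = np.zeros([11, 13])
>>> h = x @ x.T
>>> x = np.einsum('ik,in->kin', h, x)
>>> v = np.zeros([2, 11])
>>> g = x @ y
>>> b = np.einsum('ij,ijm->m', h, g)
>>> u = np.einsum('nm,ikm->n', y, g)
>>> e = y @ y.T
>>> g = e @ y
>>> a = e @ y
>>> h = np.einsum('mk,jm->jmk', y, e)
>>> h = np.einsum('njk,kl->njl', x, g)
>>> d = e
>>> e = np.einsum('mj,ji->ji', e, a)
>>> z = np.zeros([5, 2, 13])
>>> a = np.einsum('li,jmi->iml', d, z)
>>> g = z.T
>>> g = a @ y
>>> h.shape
(11, 11, 5)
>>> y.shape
(13, 5)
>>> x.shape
(11, 11, 13)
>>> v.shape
(2, 11)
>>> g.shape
(13, 2, 5)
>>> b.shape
(5,)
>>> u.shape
(13,)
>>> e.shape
(13, 5)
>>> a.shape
(13, 2, 13)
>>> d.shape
(13, 13)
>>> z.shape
(5, 2, 13)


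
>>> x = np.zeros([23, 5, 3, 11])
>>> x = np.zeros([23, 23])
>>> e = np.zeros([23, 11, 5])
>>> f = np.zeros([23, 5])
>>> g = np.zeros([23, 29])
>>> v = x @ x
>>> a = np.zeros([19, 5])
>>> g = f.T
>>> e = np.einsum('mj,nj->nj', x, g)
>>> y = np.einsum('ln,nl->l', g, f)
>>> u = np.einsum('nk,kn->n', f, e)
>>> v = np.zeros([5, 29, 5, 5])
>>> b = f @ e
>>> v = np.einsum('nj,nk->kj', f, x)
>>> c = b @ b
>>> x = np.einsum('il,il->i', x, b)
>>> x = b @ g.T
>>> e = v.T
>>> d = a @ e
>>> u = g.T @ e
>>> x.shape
(23, 5)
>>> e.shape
(5, 23)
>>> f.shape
(23, 5)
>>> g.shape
(5, 23)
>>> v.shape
(23, 5)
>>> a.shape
(19, 5)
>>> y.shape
(5,)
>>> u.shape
(23, 23)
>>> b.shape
(23, 23)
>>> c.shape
(23, 23)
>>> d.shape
(19, 23)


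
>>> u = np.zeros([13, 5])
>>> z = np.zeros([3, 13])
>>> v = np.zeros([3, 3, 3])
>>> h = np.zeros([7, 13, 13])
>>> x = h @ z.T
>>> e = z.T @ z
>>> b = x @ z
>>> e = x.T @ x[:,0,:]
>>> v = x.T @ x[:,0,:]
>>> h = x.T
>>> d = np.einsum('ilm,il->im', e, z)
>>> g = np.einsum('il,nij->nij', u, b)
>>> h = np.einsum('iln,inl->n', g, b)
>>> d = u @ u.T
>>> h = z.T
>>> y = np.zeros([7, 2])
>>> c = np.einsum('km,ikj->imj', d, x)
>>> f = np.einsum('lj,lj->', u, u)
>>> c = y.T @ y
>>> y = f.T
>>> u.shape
(13, 5)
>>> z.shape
(3, 13)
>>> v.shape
(3, 13, 3)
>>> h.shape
(13, 3)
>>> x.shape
(7, 13, 3)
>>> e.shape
(3, 13, 3)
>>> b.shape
(7, 13, 13)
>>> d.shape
(13, 13)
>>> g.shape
(7, 13, 13)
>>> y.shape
()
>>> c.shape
(2, 2)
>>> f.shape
()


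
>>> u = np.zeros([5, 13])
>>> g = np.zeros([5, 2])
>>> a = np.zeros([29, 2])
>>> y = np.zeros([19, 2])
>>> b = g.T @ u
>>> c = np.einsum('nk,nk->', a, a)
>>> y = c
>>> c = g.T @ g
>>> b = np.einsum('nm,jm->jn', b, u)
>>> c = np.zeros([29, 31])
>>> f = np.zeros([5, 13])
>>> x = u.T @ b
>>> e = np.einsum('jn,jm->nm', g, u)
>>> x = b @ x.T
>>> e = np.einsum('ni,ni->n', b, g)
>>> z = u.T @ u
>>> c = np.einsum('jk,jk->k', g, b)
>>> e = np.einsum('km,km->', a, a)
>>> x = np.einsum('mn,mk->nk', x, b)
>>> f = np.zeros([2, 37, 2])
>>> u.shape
(5, 13)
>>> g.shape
(5, 2)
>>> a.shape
(29, 2)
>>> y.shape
()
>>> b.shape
(5, 2)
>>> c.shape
(2,)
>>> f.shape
(2, 37, 2)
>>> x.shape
(13, 2)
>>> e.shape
()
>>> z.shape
(13, 13)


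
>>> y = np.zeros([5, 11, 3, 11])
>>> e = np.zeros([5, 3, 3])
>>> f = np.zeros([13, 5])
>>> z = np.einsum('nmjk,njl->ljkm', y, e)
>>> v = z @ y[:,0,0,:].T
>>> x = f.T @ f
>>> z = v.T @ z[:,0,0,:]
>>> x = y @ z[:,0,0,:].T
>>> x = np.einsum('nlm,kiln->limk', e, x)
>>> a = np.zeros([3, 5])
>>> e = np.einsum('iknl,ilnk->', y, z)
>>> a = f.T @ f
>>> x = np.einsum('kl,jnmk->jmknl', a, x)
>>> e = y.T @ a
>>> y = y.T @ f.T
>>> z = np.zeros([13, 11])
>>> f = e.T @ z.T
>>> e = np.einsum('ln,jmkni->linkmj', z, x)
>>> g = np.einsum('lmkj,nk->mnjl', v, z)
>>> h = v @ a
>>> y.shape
(11, 3, 11, 13)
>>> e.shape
(13, 5, 11, 5, 3, 3)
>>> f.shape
(5, 11, 3, 13)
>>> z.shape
(13, 11)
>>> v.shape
(3, 3, 11, 5)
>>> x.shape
(3, 3, 5, 11, 5)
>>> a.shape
(5, 5)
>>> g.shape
(3, 13, 5, 3)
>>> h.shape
(3, 3, 11, 5)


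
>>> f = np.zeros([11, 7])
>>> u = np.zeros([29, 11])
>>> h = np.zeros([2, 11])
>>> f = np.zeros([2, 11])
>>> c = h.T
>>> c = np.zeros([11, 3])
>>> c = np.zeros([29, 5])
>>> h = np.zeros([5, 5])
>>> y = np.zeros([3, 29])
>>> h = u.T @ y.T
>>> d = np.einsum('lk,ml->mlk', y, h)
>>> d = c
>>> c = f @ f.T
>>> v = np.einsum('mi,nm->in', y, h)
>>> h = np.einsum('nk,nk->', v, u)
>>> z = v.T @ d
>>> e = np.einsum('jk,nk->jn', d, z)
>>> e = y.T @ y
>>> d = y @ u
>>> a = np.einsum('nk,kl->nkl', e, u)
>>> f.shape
(2, 11)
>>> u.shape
(29, 11)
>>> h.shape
()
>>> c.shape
(2, 2)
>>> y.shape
(3, 29)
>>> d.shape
(3, 11)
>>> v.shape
(29, 11)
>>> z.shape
(11, 5)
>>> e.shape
(29, 29)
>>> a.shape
(29, 29, 11)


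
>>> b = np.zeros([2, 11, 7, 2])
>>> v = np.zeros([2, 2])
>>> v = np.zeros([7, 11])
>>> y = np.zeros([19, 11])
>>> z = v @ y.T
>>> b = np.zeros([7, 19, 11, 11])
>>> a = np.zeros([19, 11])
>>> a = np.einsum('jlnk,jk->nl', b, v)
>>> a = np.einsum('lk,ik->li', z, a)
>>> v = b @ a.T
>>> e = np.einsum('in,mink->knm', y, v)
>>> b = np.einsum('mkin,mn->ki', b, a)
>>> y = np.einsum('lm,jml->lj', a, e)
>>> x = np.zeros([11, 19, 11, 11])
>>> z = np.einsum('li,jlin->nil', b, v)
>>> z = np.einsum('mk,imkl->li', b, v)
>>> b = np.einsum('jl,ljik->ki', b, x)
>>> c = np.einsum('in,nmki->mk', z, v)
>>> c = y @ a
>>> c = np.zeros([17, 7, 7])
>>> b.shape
(11, 11)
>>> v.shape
(7, 19, 11, 7)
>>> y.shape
(7, 7)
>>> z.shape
(7, 7)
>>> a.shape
(7, 11)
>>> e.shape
(7, 11, 7)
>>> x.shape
(11, 19, 11, 11)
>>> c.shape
(17, 7, 7)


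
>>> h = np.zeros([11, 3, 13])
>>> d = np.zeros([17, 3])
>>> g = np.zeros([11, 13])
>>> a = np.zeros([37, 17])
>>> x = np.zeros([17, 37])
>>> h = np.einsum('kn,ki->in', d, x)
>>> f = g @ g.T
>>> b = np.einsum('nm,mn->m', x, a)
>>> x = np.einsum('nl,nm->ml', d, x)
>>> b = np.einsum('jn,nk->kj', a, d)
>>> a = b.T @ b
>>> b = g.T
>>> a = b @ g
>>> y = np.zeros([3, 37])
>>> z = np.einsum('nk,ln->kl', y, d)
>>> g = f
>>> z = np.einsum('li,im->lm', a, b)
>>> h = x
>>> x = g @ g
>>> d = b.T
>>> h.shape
(37, 3)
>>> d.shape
(11, 13)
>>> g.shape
(11, 11)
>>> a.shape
(13, 13)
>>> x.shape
(11, 11)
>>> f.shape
(11, 11)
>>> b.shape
(13, 11)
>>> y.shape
(3, 37)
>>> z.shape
(13, 11)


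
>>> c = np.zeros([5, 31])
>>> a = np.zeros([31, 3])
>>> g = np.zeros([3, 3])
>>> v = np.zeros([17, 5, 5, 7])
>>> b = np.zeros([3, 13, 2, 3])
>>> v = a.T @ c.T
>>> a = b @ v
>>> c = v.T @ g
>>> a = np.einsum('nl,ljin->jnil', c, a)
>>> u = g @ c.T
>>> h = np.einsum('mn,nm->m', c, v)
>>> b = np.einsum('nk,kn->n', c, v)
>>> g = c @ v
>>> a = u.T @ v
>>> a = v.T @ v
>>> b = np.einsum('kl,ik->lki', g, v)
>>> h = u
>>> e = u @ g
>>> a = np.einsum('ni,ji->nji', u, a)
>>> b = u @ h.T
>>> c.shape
(5, 3)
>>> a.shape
(3, 5, 5)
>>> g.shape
(5, 5)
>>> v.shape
(3, 5)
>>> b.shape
(3, 3)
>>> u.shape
(3, 5)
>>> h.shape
(3, 5)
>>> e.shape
(3, 5)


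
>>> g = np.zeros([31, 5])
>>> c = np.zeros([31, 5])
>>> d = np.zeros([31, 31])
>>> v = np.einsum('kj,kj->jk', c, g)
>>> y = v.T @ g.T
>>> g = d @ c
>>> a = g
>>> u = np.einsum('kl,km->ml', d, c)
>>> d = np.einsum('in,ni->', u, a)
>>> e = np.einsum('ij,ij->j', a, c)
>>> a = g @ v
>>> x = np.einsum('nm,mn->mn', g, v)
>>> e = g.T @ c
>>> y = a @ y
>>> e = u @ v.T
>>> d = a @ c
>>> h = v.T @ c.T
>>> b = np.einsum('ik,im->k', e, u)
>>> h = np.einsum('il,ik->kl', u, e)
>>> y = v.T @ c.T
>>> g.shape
(31, 5)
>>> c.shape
(31, 5)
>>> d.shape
(31, 5)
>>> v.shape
(5, 31)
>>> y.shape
(31, 31)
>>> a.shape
(31, 31)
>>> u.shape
(5, 31)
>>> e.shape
(5, 5)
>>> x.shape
(5, 31)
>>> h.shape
(5, 31)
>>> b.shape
(5,)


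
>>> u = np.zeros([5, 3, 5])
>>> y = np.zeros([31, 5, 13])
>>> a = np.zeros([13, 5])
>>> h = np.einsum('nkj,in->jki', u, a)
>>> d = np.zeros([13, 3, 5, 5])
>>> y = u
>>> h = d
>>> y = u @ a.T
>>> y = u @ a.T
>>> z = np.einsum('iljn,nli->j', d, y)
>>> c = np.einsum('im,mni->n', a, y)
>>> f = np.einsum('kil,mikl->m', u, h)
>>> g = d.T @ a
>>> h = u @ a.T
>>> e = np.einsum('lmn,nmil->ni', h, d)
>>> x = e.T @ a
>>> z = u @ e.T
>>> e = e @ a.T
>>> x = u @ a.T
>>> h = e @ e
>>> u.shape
(5, 3, 5)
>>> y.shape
(5, 3, 13)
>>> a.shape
(13, 5)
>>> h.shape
(13, 13)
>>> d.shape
(13, 3, 5, 5)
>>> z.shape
(5, 3, 13)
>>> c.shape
(3,)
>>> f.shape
(13,)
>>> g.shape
(5, 5, 3, 5)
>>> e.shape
(13, 13)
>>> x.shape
(5, 3, 13)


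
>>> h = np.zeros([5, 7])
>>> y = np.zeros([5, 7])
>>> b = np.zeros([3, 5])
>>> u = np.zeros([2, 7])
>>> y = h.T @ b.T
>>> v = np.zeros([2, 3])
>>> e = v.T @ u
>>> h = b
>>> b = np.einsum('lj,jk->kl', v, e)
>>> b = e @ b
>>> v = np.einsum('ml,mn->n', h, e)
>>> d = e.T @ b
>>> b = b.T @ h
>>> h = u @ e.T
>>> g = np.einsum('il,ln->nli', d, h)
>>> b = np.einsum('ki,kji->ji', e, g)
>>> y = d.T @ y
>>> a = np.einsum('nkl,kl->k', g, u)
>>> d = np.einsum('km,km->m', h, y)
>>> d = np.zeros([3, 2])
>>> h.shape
(2, 3)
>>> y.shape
(2, 3)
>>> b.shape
(2, 7)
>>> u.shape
(2, 7)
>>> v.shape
(7,)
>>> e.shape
(3, 7)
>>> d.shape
(3, 2)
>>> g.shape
(3, 2, 7)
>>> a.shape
(2,)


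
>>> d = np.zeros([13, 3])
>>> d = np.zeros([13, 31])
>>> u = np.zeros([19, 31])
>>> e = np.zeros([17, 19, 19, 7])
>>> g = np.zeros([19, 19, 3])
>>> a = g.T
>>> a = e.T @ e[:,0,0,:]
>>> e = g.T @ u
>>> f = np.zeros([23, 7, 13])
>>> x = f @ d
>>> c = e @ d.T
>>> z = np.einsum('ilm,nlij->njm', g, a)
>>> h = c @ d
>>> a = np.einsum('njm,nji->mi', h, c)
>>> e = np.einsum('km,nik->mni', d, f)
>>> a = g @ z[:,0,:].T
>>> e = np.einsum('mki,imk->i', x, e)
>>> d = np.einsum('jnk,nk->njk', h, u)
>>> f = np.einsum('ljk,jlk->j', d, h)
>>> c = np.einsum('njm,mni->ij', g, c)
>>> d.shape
(19, 3, 31)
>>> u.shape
(19, 31)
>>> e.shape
(31,)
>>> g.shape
(19, 19, 3)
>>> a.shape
(19, 19, 7)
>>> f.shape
(3,)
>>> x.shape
(23, 7, 31)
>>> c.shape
(13, 19)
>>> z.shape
(7, 7, 3)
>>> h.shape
(3, 19, 31)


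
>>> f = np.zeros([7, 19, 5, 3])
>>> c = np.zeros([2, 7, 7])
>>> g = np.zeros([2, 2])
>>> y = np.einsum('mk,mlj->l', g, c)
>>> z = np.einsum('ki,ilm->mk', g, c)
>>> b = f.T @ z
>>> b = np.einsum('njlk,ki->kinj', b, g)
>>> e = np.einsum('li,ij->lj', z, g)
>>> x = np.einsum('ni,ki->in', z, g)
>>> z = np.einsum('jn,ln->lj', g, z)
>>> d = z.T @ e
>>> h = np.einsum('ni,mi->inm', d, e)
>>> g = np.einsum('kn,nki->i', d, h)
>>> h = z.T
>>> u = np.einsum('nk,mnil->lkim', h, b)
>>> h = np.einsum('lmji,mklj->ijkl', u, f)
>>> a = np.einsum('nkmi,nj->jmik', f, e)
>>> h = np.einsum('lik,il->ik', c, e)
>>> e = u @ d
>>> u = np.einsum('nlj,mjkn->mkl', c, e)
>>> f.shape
(7, 19, 5, 3)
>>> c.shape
(2, 7, 7)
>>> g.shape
(7,)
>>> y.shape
(7,)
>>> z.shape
(7, 2)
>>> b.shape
(2, 2, 3, 5)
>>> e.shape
(5, 7, 3, 2)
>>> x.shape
(2, 7)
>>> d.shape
(2, 2)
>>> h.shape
(7, 7)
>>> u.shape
(5, 3, 7)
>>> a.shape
(2, 5, 3, 19)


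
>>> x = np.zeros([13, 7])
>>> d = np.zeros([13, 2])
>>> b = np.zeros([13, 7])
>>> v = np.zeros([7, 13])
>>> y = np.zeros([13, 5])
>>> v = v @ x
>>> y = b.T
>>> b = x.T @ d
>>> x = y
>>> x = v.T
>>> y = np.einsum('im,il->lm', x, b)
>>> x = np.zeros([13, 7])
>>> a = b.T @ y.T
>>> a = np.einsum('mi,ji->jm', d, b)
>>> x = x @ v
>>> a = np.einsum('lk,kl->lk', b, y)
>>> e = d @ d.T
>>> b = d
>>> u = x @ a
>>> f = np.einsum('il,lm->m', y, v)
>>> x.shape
(13, 7)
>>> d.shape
(13, 2)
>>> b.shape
(13, 2)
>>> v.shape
(7, 7)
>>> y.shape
(2, 7)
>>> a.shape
(7, 2)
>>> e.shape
(13, 13)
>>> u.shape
(13, 2)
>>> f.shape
(7,)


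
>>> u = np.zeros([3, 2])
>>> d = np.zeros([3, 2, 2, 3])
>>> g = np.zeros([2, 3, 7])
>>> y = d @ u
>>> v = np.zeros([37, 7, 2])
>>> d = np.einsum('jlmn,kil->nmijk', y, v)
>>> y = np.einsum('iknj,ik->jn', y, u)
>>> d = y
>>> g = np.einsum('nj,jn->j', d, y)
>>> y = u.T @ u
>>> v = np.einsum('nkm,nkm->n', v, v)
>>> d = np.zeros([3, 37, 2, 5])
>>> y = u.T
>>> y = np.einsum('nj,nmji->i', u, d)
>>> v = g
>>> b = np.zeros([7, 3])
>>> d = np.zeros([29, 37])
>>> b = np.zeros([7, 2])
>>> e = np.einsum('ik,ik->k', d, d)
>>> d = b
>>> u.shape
(3, 2)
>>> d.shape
(7, 2)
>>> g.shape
(2,)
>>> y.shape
(5,)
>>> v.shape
(2,)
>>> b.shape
(7, 2)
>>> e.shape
(37,)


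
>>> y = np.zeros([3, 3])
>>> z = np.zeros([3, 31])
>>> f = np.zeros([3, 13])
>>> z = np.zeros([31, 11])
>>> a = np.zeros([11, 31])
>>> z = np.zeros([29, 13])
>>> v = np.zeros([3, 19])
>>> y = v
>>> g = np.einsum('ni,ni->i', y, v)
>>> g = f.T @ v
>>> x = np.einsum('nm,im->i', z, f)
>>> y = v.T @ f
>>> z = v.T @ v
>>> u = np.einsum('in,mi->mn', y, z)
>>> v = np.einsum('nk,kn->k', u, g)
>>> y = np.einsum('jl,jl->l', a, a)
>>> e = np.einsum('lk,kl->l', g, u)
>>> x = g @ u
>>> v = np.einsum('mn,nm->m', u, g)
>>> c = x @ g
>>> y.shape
(31,)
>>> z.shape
(19, 19)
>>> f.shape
(3, 13)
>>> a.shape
(11, 31)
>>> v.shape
(19,)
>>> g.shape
(13, 19)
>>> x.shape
(13, 13)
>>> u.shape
(19, 13)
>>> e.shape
(13,)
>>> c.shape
(13, 19)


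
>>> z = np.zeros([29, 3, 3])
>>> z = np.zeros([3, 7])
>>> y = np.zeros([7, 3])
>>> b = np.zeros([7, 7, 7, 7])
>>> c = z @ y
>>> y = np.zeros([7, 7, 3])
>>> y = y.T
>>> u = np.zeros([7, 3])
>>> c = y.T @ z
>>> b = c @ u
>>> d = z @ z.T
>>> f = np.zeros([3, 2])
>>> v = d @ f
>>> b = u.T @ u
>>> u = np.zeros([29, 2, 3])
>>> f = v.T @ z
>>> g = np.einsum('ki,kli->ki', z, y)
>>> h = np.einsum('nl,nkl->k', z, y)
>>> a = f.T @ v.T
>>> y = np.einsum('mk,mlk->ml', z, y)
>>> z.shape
(3, 7)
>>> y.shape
(3, 7)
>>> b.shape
(3, 3)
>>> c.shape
(7, 7, 7)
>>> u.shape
(29, 2, 3)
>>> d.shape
(3, 3)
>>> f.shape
(2, 7)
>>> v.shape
(3, 2)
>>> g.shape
(3, 7)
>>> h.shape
(7,)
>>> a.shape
(7, 3)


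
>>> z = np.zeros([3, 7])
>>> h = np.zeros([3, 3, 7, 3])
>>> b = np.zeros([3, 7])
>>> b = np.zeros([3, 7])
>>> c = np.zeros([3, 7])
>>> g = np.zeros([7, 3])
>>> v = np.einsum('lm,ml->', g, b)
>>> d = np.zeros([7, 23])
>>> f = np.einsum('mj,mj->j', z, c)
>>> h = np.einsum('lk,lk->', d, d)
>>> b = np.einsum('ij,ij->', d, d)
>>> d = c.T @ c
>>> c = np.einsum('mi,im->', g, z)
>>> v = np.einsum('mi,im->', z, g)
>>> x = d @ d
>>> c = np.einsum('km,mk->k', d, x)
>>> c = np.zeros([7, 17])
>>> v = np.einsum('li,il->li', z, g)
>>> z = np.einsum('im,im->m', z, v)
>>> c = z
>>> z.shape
(7,)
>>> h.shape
()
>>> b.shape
()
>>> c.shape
(7,)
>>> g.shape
(7, 3)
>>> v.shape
(3, 7)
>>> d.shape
(7, 7)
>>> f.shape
(7,)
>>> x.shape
(7, 7)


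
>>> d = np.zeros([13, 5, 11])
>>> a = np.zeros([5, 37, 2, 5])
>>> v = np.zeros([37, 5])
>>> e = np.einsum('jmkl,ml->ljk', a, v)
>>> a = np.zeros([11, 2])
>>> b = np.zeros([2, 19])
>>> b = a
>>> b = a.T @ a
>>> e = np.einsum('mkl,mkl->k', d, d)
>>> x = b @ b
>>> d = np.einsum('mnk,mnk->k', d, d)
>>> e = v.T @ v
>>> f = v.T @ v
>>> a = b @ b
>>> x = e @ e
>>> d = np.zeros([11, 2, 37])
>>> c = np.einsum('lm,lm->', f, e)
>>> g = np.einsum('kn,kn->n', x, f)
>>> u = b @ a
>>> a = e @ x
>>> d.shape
(11, 2, 37)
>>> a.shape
(5, 5)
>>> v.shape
(37, 5)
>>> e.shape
(5, 5)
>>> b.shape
(2, 2)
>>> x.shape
(5, 5)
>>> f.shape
(5, 5)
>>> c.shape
()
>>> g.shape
(5,)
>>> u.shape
(2, 2)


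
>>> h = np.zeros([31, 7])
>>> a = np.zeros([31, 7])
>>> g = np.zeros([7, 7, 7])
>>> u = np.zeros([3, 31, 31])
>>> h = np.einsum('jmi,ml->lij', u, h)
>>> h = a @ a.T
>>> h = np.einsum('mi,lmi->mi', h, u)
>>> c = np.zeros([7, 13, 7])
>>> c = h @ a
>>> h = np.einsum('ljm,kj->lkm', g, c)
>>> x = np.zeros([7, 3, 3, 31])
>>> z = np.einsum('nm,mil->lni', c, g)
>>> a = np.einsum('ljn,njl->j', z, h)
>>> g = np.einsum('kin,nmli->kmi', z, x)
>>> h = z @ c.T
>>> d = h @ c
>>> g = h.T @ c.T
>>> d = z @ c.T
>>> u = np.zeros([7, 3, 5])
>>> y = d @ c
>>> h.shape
(7, 31, 31)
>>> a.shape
(31,)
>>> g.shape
(31, 31, 31)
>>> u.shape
(7, 3, 5)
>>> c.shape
(31, 7)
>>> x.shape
(7, 3, 3, 31)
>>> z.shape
(7, 31, 7)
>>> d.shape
(7, 31, 31)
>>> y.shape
(7, 31, 7)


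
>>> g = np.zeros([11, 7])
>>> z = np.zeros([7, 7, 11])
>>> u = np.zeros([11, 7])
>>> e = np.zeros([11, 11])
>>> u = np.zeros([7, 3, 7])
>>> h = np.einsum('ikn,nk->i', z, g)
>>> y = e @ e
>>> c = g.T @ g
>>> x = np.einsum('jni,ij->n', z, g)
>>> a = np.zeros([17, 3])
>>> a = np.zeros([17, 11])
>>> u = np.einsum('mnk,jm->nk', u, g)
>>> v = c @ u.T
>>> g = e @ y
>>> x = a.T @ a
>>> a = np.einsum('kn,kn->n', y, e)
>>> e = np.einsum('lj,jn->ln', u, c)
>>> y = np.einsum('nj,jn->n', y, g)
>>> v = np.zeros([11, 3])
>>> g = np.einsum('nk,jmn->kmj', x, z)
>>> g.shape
(11, 7, 7)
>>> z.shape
(7, 7, 11)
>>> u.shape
(3, 7)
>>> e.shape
(3, 7)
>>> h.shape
(7,)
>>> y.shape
(11,)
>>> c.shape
(7, 7)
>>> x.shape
(11, 11)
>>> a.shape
(11,)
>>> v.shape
(11, 3)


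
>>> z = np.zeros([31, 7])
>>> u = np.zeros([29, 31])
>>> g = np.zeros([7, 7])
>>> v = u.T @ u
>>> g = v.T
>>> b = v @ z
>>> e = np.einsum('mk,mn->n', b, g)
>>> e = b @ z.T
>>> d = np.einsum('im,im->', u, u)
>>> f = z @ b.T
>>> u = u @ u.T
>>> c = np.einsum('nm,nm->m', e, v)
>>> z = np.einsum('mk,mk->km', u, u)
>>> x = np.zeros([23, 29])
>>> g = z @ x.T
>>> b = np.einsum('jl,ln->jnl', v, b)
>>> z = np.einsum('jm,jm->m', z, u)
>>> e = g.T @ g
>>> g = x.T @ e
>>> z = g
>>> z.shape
(29, 23)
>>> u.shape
(29, 29)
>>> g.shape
(29, 23)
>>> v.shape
(31, 31)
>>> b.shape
(31, 7, 31)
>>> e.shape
(23, 23)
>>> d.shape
()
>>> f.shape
(31, 31)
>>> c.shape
(31,)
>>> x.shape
(23, 29)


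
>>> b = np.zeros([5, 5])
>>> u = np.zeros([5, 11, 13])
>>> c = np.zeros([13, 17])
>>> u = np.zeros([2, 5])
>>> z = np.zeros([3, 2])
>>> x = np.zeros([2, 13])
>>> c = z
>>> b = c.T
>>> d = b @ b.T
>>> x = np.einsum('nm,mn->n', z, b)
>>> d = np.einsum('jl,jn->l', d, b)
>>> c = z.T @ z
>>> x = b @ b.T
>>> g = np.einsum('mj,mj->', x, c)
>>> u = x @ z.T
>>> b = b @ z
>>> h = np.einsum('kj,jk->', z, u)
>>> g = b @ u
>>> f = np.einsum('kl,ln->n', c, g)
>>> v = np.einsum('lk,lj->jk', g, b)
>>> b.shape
(2, 2)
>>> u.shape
(2, 3)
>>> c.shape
(2, 2)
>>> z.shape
(3, 2)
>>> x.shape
(2, 2)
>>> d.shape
(2,)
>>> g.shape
(2, 3)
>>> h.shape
()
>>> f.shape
(3,)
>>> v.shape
(2, 3)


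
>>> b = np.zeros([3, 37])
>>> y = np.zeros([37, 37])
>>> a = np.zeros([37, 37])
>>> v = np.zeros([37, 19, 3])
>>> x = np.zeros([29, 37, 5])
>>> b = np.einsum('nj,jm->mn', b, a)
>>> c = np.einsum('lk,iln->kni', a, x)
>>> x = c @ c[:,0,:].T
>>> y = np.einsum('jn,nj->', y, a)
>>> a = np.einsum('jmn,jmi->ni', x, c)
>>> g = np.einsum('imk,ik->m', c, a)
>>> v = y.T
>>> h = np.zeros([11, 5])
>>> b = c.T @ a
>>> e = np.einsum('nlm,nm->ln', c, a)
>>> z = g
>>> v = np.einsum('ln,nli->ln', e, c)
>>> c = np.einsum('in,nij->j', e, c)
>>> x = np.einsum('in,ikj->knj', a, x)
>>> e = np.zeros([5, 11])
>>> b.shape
(29, 5, 29)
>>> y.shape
()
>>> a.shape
(37, 29)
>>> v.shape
(5, 37)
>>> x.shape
(5, 29, 37)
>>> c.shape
(29,)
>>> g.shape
(5,)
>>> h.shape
(11, 5)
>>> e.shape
(5, 11)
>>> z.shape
(5,)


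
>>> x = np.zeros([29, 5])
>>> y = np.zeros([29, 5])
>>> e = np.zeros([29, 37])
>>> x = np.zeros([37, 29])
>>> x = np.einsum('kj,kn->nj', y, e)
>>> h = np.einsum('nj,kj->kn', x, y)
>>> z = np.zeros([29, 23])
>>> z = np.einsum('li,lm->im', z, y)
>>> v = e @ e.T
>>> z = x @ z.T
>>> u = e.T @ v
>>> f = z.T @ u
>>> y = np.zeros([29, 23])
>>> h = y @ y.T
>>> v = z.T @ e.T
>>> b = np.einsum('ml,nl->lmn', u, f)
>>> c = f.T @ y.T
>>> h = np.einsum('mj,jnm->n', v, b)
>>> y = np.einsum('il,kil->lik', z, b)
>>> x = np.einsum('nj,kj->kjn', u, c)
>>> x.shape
(29, 29, 37)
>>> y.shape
(23, 37, 29)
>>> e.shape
(29, 37)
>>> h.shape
(37,)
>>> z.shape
(37, 23)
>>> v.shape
(23, 29)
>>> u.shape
(37, 29)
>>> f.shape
(23, 29)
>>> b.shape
(29, 37, 23)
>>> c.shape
(29, 29)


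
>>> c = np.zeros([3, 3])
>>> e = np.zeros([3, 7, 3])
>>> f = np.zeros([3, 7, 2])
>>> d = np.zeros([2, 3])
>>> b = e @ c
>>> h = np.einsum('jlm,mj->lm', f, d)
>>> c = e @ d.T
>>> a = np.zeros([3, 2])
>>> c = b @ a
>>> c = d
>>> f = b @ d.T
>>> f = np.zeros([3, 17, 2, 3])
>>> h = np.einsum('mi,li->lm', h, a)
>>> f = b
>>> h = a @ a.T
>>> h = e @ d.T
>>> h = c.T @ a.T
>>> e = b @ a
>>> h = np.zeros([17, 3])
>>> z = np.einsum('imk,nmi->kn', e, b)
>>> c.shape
(2, 3)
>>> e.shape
(3, 7, 2)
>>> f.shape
(3, 7, 3)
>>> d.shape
(2, 3)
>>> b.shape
(3, 7, 3)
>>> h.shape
(17, 3)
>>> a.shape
(3, 2)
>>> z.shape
(2, 3)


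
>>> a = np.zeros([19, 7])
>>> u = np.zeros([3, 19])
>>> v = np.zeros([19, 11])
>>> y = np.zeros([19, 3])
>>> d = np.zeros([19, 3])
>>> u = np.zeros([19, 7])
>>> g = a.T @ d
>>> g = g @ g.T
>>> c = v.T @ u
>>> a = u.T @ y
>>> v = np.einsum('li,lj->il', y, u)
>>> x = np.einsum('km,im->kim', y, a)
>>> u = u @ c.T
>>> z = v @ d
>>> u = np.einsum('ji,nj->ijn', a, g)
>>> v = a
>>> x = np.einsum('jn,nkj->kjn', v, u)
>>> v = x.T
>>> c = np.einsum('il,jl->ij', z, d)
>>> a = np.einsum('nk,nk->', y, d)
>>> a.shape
()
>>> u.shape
(3, 7, 7)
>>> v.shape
(3, 7, 7)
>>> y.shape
(19, 3)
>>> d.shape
(19, 3)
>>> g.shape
(7, 7)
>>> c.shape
(3, 19)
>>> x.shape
(7, 7, 3)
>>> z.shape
(3, 3)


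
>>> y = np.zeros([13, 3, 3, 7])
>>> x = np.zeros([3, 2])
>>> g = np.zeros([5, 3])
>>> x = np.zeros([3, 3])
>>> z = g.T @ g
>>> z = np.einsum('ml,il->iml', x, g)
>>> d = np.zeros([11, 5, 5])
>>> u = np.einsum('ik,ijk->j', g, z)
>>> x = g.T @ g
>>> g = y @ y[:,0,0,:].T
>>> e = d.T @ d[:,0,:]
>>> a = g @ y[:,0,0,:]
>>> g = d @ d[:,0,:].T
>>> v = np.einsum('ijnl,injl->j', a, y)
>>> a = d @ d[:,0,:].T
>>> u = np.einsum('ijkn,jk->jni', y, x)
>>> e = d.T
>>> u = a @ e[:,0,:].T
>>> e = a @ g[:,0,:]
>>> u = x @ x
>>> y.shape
(13, 3, 3, 7)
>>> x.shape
(3, 3)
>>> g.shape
(11, 5, 11)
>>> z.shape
(5, 3, 3)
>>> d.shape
(11, 5, 5)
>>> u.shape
(3, 3)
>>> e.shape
(11, 5, 11)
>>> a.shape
(11, 5, 11)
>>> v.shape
(3,)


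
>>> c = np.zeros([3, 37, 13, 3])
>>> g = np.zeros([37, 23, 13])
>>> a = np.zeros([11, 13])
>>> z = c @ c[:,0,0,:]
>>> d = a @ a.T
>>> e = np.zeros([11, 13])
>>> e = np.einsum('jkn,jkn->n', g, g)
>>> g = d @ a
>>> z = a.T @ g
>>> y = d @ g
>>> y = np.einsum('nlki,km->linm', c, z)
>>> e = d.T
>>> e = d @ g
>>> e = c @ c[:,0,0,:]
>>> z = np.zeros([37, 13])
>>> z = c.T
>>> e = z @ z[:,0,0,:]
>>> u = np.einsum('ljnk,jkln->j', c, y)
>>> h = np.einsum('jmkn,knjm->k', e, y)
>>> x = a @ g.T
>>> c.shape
(3, 37, 13, 3)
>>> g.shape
(11, 13)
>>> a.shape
(11, 13)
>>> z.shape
(3, 13, 37, 3)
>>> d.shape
(11, 11)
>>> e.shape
(3, 13, 37, 3)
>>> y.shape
(37, 3, 3, 13)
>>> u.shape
(37,)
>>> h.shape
(37,)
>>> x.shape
(11, 11)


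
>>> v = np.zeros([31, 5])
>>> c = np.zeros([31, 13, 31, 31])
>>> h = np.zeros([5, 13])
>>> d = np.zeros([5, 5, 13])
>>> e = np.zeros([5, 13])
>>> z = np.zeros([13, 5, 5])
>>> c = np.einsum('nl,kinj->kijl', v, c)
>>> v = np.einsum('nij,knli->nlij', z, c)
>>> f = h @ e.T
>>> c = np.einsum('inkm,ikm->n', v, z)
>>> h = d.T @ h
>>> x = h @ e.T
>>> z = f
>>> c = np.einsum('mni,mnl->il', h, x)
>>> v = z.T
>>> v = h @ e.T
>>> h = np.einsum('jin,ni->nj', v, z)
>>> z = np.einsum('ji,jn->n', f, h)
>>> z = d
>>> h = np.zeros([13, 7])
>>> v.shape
(13, 5, 5)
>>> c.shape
(13, 5)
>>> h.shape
(13, 7)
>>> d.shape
(5, 5, 13)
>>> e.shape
(5, 13)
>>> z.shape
(5, 5, 13)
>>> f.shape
(5, 5)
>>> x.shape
(13, 5, 5)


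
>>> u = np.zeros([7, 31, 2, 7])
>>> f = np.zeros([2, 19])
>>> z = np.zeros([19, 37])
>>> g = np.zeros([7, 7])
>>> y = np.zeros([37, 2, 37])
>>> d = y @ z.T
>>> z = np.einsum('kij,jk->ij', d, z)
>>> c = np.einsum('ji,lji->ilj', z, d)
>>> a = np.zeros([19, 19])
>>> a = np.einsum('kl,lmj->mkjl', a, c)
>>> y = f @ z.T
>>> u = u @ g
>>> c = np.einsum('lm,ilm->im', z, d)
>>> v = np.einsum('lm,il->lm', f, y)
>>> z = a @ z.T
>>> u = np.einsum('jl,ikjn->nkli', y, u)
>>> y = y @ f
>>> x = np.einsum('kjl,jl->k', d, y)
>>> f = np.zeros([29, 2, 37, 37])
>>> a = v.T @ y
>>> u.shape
(7, 31, 2, 7)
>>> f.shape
(29, 2, 37, 37)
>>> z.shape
(37, 19, 2, 2)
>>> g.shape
(7, 7)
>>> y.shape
(2, 19)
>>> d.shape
(37, 2, 19)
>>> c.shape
(37, 19)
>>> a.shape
(19, 19)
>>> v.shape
(2, 19)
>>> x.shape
(37,)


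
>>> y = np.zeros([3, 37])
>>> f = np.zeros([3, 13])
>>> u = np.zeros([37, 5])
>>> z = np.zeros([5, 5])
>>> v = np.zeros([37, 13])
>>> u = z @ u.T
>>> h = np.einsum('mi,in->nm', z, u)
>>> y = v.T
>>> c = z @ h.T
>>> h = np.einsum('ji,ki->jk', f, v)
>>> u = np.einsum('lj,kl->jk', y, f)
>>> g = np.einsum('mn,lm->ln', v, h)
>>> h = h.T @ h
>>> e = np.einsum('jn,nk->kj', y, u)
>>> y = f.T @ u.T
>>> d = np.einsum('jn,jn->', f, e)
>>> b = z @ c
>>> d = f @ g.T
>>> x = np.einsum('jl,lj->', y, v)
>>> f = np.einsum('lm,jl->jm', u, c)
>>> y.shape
(13, 37)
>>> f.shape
(5, 3)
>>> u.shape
(37, 3)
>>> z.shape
(5, 5)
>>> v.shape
(37, 13)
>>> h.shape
(37, 37)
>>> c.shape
(5, 37)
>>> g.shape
(3, 13)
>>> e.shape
(3, 13)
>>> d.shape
(3, 3)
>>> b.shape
(5, 37)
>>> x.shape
()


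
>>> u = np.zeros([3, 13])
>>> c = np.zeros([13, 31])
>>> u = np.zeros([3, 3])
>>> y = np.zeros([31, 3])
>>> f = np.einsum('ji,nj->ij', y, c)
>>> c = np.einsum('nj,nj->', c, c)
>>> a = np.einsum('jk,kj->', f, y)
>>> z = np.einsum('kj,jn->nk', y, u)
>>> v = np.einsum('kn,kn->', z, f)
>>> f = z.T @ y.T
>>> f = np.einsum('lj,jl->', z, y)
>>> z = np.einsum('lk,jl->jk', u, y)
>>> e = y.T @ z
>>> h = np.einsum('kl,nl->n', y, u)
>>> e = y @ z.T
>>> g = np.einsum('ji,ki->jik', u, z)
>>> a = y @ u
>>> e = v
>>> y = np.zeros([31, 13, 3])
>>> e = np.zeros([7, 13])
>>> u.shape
(3, 3)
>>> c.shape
()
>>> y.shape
(31, 13, 3)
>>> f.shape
()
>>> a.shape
(31, 3)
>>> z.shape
(31, 3)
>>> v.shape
()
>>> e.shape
(7, 13)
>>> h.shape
(3,)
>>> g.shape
(3, 3, 31)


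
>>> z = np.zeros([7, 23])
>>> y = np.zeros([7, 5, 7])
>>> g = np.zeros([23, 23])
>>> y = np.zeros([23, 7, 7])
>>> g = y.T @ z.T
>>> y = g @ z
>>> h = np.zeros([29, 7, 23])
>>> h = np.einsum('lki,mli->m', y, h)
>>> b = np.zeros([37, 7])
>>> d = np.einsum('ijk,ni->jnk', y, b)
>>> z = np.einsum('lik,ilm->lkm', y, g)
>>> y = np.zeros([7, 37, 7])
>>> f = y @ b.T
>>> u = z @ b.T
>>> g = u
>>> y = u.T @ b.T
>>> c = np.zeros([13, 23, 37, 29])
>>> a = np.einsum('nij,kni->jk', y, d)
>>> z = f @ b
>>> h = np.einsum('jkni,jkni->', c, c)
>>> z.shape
(7, 37, 7)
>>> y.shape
(37, 23, 37)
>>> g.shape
(7, 23, 37)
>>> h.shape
()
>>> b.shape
(37, 7)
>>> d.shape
(7, 37, 23)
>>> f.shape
(7, 37, 37)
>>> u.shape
(7, 23, 37)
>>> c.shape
(13, 23, 37, 29)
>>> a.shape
(37, 7)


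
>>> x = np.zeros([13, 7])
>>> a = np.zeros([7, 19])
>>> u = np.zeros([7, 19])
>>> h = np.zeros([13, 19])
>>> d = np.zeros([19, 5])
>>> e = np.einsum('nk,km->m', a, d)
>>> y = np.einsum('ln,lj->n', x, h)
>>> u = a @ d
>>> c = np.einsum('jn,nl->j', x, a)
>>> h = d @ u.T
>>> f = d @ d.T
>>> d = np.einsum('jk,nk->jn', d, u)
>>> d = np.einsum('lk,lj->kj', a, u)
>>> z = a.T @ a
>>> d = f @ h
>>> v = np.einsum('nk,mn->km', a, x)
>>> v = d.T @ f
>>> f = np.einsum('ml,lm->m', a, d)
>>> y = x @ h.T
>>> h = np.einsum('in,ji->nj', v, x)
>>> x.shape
(13, 7)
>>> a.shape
(7, 19)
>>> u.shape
(7, 5)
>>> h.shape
(19, 13)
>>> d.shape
(19, 7)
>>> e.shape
(5,)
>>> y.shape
(13, 19)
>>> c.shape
(13,)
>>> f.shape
(7,)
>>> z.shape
(19, 19)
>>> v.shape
(7, 19)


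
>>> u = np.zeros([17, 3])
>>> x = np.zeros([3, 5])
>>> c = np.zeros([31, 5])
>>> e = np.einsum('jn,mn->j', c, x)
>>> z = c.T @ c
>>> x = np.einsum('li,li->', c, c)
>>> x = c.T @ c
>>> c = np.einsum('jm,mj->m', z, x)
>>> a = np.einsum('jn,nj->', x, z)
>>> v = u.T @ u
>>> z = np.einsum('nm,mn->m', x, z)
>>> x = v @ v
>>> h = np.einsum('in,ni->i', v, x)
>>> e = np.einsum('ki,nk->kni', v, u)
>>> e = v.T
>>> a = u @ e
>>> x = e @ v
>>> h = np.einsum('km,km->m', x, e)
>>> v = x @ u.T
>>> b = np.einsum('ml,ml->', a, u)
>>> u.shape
(17, 3)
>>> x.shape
(3, 3)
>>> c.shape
(5,)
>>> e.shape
(3, 3)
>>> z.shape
(5,)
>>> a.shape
(17, 3)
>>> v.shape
(3, 17)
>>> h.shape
(3,)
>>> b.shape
()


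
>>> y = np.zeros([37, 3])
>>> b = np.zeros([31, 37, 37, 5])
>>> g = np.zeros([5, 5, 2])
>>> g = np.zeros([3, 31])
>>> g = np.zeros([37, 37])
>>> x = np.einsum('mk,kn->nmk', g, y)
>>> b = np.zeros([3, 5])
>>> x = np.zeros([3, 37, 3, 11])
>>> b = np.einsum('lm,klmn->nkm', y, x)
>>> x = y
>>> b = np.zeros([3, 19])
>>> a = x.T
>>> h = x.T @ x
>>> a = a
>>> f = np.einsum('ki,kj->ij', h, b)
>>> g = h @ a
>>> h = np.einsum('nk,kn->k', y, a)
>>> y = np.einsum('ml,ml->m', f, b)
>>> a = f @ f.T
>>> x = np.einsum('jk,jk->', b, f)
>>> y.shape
(3,)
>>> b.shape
(3, 19)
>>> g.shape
(3, 37)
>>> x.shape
()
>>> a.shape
(3, 3)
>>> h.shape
(3,)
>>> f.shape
(3, 19)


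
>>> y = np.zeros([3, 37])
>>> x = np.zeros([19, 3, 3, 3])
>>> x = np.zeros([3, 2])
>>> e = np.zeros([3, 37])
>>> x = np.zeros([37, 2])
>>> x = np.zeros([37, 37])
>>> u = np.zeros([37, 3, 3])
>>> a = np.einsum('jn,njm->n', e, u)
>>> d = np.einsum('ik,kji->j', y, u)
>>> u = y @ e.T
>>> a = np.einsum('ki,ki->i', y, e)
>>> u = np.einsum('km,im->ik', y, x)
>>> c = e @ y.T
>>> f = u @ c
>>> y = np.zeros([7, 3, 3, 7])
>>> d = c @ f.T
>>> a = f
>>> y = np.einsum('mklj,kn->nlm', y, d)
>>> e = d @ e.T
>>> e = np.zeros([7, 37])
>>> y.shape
(37, 3, 7)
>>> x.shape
(37, 37)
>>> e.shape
(7, 37)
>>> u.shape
(37, 3)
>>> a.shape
(37, 3)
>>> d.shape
(3, 37)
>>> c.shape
(3, 3)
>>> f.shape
(37, 3)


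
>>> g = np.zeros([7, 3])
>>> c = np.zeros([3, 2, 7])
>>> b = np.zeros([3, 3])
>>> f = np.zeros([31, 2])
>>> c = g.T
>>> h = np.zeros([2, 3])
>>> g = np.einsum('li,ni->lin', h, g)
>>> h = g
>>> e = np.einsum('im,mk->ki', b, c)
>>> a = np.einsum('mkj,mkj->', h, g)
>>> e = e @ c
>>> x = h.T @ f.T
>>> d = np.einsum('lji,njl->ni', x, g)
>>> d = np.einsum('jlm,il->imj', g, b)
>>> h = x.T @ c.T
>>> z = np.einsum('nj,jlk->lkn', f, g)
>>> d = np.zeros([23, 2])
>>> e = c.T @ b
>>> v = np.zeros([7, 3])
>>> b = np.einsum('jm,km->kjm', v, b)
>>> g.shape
(2, 3, 7)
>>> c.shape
(3, 7)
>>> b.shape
(3, 7, 3)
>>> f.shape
(31, 2)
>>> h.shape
(31, 3, 3)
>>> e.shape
(7, 3)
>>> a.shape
()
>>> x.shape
(7, 3, 31)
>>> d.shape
(23, 2)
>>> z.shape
(3, 7, 31)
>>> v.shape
(7, 3)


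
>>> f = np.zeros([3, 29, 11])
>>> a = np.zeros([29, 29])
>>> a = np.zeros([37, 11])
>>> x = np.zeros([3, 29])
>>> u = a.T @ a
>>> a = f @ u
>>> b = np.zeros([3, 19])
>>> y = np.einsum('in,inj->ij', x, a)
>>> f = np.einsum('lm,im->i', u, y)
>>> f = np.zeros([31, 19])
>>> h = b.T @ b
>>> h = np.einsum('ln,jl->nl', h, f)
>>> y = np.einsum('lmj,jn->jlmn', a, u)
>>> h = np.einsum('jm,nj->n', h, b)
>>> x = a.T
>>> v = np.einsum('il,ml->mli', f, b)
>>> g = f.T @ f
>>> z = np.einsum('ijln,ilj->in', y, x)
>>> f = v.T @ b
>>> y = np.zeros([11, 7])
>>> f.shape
(31, 19, 19)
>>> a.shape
(3, 29, 11)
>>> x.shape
(11, 29, 3)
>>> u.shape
(11, 11)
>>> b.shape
(3, 19)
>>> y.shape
(11, 7)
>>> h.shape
(3,)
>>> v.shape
(3, 19, 31)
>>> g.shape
(19, 19)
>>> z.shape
(11, 11)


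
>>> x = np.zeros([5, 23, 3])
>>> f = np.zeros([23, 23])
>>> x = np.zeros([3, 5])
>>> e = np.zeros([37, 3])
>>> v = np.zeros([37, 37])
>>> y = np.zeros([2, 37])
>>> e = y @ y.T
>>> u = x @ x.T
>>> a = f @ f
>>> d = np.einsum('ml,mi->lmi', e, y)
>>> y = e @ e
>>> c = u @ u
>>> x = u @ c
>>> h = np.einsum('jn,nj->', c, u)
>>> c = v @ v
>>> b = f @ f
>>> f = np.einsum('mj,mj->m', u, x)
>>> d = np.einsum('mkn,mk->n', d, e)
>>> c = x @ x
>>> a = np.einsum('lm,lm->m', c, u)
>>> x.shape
(3, 3)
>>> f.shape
(3,)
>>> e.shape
(2, 2)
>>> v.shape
(37, 37)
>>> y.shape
(2, 2)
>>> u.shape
(3, 3)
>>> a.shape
(3,)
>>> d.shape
(37,)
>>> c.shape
(3, 3)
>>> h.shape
()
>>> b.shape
(23, 23)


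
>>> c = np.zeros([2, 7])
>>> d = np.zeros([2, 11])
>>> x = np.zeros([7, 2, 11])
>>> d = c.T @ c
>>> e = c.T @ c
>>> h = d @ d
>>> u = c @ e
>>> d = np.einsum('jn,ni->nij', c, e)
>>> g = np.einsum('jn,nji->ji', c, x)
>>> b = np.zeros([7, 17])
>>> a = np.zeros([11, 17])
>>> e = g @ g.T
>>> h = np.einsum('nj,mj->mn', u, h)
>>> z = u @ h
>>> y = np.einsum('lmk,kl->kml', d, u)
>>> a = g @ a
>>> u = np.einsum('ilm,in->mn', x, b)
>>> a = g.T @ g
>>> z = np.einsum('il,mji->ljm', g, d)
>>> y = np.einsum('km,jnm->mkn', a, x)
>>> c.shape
(2, 7)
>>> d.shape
(7, 7, 2)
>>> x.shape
(7, 2, 11)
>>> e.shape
(2, 2)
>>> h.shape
(7, 2)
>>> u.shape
(11, 17)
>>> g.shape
(2, 11)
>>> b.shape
(7, 17)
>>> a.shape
(11, 11)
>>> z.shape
(11, 7, 7)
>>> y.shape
(11, 11, 2)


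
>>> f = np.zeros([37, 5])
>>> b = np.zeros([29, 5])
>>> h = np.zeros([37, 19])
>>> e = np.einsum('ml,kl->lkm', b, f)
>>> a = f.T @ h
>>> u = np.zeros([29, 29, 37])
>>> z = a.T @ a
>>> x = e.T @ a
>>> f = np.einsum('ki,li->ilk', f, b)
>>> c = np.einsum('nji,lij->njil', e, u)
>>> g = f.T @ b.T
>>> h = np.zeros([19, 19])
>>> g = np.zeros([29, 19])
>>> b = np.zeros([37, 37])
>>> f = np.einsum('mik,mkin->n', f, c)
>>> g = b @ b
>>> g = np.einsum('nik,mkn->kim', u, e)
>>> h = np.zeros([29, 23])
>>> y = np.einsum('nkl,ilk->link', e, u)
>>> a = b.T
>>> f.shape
(29,)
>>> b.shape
(37, 37)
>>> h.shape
(29, 23)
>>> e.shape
(5, 37, 29)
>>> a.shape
(37, 37)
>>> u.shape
(29, 29, 37)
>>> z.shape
(19, 19)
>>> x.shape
(29, 37, 19)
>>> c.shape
(5, 37, 29, 29)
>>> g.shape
(37, 29, 5)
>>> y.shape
(29, 29, 5, 37)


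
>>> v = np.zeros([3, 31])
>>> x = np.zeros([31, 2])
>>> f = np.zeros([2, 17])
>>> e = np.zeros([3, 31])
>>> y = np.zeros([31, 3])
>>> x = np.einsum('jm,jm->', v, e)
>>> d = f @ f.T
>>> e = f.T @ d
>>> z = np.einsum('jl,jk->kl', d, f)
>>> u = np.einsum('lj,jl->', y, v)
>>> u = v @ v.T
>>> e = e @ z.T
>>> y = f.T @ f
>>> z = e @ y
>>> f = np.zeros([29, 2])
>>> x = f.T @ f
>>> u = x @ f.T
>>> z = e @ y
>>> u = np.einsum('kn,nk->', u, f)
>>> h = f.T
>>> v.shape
(3, 31)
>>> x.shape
(2, 2)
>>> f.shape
(29, 2)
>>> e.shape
(17, 17)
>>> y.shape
(17, 17)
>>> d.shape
(2, 2)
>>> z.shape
(17, 17)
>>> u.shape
()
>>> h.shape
(2, 29)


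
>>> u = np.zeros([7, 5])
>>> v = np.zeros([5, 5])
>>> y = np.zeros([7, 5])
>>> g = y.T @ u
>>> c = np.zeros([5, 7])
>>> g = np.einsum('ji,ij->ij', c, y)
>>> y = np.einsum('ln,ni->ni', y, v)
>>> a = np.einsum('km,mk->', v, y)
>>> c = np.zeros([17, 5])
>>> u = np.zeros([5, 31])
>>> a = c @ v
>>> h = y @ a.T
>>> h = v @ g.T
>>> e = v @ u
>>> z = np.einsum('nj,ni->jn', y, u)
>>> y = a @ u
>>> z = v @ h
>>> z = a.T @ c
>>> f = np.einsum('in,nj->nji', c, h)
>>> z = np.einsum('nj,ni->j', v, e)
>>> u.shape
(5, 31)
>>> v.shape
(5, 5)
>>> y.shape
(17, 31)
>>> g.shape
(7, 5)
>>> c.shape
(17, 5)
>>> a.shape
(17, 5)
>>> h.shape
(5, 7)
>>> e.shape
(5, 31)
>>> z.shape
(5,)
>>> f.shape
(5, 7, 17)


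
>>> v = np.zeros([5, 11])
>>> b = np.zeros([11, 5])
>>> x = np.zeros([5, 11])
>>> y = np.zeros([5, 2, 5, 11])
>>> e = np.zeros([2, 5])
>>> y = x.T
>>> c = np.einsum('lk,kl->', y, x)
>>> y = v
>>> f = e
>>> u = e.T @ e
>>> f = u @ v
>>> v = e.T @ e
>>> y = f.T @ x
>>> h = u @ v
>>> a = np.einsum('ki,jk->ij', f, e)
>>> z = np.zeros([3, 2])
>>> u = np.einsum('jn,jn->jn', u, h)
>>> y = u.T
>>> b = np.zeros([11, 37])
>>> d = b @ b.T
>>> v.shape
(5, 5)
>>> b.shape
(11, 37)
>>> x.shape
(5, 11)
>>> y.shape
(5, 5)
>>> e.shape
(2, 5)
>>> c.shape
()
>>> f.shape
(5, 11)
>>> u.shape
(5, 5)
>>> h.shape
(5, 5)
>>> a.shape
(11, 2)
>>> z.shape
(3, 2)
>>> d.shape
(11, 11)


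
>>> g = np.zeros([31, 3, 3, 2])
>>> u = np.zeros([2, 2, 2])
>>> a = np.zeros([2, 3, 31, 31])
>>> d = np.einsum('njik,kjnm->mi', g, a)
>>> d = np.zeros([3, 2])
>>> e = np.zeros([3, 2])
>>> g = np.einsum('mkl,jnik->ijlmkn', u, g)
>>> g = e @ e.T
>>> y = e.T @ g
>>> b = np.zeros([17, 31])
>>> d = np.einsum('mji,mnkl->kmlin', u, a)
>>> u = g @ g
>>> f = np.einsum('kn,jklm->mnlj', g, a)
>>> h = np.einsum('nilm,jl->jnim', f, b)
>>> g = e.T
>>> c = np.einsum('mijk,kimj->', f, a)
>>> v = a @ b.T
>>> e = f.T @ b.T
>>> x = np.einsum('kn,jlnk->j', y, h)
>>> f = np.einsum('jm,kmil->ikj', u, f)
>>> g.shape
(2, 3)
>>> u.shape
(3, 3)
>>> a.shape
(2, 3, 31, 31)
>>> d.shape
(31, 2, 31, 2, 3)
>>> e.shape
(2, 31, 3, 17)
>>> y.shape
(2, 3)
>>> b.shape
(17, 31)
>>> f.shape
(31, 31, 3)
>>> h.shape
(17, 31, 3, 2)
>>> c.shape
()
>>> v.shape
(2, 3, 31, 17)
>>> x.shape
(17,)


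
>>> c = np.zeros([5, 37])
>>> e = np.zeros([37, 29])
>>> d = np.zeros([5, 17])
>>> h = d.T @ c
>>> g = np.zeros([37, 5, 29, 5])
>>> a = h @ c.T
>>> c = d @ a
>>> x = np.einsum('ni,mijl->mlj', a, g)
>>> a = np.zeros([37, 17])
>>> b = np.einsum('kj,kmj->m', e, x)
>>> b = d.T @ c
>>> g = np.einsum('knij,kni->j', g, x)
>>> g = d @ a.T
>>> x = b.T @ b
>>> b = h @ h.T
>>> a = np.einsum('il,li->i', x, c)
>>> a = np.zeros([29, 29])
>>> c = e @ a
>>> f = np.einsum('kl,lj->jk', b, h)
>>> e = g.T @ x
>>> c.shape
(37, 29)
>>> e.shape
(37, 5)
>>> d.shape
(5, 17)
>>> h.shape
(17, 37)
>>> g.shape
(5, 37)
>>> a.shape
(29, 29)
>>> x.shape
(5, 5)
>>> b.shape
(17, 17)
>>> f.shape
(37, 17)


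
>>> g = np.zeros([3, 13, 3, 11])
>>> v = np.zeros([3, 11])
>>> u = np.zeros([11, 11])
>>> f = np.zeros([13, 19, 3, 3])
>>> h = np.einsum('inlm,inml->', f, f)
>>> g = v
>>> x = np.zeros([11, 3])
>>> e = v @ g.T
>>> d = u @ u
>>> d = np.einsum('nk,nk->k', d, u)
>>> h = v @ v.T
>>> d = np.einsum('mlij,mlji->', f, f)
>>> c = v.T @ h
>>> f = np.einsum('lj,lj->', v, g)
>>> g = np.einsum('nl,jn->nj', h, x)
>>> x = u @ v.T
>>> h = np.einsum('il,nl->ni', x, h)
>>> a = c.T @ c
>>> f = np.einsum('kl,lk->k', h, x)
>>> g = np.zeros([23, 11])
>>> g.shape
(23, 11)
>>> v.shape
(3, 11)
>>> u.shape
(11, 11)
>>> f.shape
(3,)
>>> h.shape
(3, 11)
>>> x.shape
(11, 3)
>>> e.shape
(3, 3)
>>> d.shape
()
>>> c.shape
(11, 3)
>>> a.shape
(3, 3)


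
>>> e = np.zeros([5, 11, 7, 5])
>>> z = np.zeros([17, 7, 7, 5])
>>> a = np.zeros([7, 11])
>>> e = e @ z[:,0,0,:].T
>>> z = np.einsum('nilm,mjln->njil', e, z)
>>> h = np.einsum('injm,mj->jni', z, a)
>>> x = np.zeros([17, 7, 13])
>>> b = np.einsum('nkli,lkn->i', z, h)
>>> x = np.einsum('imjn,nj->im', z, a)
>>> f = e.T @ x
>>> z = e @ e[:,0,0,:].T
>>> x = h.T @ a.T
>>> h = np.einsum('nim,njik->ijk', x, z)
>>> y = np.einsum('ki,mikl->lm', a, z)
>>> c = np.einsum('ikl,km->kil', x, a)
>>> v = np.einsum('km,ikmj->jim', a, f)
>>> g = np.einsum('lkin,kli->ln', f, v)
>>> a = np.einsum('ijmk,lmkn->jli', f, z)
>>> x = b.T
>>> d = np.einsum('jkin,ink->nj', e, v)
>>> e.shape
(5, 11, 7, 17)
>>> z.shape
(5, 11, 7, 5)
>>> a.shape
(7, 5, 17)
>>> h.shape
(7, 11, 5)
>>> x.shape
(7,)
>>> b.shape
(7,)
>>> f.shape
(17, 7, 11, 7)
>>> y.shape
(5, 5)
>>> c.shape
(7, 5, 7)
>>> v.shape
(7, 17, 11)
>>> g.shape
(17, 7)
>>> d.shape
(17, 5)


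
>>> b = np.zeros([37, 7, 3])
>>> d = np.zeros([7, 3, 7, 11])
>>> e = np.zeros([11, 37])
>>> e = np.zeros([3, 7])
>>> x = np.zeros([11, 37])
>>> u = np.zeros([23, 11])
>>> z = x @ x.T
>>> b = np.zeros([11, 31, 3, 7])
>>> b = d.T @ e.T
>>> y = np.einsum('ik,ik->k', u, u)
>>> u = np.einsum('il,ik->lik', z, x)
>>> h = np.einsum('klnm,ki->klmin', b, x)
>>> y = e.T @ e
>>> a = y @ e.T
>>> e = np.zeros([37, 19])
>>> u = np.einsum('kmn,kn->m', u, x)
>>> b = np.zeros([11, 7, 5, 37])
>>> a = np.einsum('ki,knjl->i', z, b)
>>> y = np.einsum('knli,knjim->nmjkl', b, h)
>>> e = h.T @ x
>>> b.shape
(11, 7, 5, 37)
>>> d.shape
(7, 3, 7, 11)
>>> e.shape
(3, 37, 3, 7, 37)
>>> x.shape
(11, 37)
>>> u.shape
(11,)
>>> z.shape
(11, 11)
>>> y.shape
(7, 3, 3, 11, 5)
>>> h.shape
(11, 7, 3, 37, 3)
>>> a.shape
(11,)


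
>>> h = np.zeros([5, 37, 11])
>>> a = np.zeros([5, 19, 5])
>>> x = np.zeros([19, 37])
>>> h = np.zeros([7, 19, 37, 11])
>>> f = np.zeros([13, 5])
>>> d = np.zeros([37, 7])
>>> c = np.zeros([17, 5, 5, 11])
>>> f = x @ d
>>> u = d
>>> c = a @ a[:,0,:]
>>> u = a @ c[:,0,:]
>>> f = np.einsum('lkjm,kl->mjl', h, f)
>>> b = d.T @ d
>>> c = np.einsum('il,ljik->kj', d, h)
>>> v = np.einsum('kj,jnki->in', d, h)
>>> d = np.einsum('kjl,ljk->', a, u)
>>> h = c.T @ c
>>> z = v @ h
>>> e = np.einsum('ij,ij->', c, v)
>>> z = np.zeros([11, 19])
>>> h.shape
(19, 19)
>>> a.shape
(5, 19, 5)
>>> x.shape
(19, 37)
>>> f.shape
(11, 37, 7)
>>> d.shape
()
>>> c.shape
(11, 19)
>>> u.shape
(5, 19, 5)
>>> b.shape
(7, 7)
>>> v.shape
(11, 19)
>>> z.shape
(11, 19)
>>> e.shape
()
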